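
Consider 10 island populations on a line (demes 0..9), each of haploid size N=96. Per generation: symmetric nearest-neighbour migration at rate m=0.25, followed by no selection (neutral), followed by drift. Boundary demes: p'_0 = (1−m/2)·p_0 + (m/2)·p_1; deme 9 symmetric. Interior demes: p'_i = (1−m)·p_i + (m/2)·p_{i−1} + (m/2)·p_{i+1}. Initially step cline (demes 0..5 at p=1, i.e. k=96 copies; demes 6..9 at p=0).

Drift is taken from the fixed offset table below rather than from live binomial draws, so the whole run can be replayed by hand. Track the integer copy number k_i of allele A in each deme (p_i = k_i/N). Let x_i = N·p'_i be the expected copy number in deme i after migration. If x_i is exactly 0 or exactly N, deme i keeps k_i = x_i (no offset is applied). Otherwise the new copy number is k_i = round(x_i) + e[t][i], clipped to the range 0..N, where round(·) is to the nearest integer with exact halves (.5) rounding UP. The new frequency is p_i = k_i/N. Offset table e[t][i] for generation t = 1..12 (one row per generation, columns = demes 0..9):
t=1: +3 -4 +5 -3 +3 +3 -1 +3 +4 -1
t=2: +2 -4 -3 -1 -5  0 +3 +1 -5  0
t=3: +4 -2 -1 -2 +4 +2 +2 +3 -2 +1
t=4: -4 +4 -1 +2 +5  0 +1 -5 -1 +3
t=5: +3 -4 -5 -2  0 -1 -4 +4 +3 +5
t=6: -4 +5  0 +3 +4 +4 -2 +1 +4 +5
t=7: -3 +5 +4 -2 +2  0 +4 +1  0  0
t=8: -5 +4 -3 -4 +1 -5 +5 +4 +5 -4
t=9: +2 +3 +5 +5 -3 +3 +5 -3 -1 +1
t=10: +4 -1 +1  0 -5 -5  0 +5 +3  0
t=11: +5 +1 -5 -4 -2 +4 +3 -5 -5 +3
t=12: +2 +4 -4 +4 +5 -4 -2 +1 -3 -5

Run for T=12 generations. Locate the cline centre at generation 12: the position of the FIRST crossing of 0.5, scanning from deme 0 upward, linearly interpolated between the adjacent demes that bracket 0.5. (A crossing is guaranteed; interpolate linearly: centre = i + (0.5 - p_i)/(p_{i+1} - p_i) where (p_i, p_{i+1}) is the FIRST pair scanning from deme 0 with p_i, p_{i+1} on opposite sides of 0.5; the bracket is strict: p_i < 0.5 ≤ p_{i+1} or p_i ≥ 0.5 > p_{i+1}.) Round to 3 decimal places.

t=0: k=[96 96 96 96 96 96 0 0 0 0]
t=1: x=[96.0000 96.0000 96.0000 96.0000 96.0000 84.0000 12.0000 0.0000 0.0000 0.0000] k=[96 96 96 96 96 87 11 0 0 0]
t=2: x=[96.0000 96.0000 96.0000 96.0000 94.8750 78.6250 19.1250 1.3750 0.0000 0.0000] k=[96 96 96 96 90 79 22 2 0 0]
t=3: x=[96.0000 96.0000 96.0000 95.2500 89.3750 73.2500 26.6250 4.2500 0.2500 0.0000] k=[96 96 96 93 93 75 29 7 0 0]
t=4: x=[96.0000 96.0000 95.6250 93.3750 90.7500 71.5000 32.0000 8.8750 0.8750 0.0000] k=[96 96 95 95 96 72 33 4 0 0]
t=5: x=[96.0000 95.8750 95.1250 95.1250 92.8750 70.1250 34.2500 7.1250 0.5000 0.0000] k=[96 92 90 93 93 69 30 11 4 0]
t=6: x=[95.5000 92.2500 90.6250 92.6250 90.0000 67.1250 32.5000 12.5000 4.3750 0.5000] k=[92 96 91 96 94 71 31 14 8 6]
t=7: x=[92.5000 94.8750 92.2500 95.1250 91.3750 68.8750 33.8750 15.3750 8.5000 6.2500] k=[90 96 96 93 93 69 38 16 9 6]
t=8: x=[90.7500 95.2500 95.6250 93.3750 90.0000 68.1250 39.1250 17.8750 9.5000 6.3750] k=[86 96 93 89 91 63 44 22 15 2]
t=9: x=[87.2500 94.3750 92.8750 89.7500 87.2500 64.1250 43.6250 23.8750 14.2500 3.6250] k=[89 96 96 95 84 67 49 21 13 5]
t=10: x=[89.8750 95.1250 95.8750 93.7500 83.2500 66.8750 47.7500 23.5000 13.0000 6.0000] k=[94 94 96 94 78 62 48 29 16 6]
t=11: x=[94.0000 94.2500 95.5000 92.2500 78.0000 62.2500 47.3750 29.7500 16.3750 7.2500] k=[96 95 91 88 76 66 50 25 11 10]
t=12: x=[95.8750 94.6250 91.1250 86.8750 76.2500 65.2500 48.8750 26.3750 12.6250 10.1250] k=[96 96 87 91 81 61 47 27 10 5]

5.929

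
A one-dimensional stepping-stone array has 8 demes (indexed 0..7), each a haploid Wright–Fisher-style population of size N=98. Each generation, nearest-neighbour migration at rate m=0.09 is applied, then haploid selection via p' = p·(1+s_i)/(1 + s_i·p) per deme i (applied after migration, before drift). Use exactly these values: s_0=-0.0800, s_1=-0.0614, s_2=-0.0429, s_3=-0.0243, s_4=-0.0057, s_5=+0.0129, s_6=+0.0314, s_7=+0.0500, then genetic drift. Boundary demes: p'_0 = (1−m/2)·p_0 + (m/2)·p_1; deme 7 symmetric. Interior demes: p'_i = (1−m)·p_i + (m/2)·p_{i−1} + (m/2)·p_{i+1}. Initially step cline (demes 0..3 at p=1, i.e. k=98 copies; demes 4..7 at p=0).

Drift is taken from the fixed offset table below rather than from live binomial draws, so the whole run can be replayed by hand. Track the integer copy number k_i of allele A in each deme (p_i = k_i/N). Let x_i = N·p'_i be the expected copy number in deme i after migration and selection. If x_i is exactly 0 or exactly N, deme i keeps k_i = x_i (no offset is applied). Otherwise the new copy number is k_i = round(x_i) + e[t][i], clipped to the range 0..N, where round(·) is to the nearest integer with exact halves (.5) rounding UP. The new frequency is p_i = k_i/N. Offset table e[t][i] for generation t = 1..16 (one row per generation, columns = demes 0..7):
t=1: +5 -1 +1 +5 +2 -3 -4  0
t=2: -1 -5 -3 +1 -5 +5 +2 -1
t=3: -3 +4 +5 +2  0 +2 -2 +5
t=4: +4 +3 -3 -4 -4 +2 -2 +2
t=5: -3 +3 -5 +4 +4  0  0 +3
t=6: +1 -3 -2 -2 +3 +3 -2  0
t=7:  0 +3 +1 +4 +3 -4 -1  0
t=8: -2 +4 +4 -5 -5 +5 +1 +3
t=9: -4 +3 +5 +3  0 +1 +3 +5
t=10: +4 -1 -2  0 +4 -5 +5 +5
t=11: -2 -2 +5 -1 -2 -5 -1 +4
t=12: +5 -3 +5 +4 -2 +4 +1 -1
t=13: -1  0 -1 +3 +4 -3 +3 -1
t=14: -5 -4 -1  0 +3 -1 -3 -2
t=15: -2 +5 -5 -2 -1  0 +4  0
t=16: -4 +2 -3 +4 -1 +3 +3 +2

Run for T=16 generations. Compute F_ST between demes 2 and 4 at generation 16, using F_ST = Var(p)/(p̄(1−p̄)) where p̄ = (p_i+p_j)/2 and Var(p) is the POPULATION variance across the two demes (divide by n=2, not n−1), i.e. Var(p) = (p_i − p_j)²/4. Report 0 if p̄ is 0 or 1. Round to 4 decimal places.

0.2434

t=0: k=[98 98 98 98 0 0 0 0]
t=1: x=[98.0000 98.0000 98.0000 93.4852 4.3860 0.0000 0.0000 0.0000] k=[98 98 98 98 6 0 0 0]
t=2: x=[98.0000 98.0000 98.0000 93.7614 9.8194 0.2735 0.0000 0.0000] k=[98 98 98 95 5 5 0 0]
t=3: x=[98.0000 98.0000 97.8590 90.9252 9.0032 4.8336 0.2320 0.0000] k=[98 98 98 93 9 7 0 0]
t=4: x=[98.0000 98.0000 97.7649 89.2510 12.6270 6.8563 0.3249 0.0000] k=[98 98 95 85 9 9 0 0]
t=5: x=[98.0000 97.8562 94.5417 81.6984 12.3581 8.6960 0.4177 0.0000] k=[98 98 90 86 16 9 0 0]
t=6: x=[98.0000 97.6165 89.8586 82.7153 18.7482 9.0144 0.4177 0.0000] k=[98 95 88 81 22 12 0 0]
t=7: x=[97.8533 94.6192 87.5993 78.2753 24.1010 12.0448 0.5569 0.0000] k=[98 98 89 82 27 8 0 0]
t=8: x=[98.0000 97.5686 88.7284 79.4732 28.5043 8.5950 0.3713 0.0000] k=[98 98 93 74 24 14 1 0]
t=9: x=[98.0000 97.7603 92.1328 72.1394 25.6915 14.0183 1.5876 0.0472] k=[98 98 97 75 26 15 5 5]
t=10: x=[98.0000 97.9521 95.9696 73.3337 27.5965 15.2090 5.6113 5.2366] k=[98 97 94 73 32 10 11 10]
t=11: x=[97.9511 96.8395 92.9854 71.6285 32.7303 11.1611 11.2134 10.4935] k=[96 95 98 71 31 6 10 14]
t=12: x=[95.7812 95.0012 96.5904 69.9248 31.5526 7.3921 10.2811 14.4094] k=[98 92 98 74 30 11 11 13]
t=13: x=[97.7066 92.2039 96.5904 72.6403 31.0037 11.9892 11.3977 13.4668] k=[97 92 96 76 35 9 14 12]
t=14: x=[96.6699 92.0612 94.7865 74.6199 35.5454 10.5147 14.0531 12.6167] k=[92 88 94 75 39 10 11 11]
t=15: x=[91.3192 87.8897 92.6578 73.7893 39.1805 11.4793 11.2595 11.4855] k=[89 93 88 72 38 11 15 11]
t=16: x=[88.4875 92.2621 87.0870 70.7082 38.1817 12.5344 15.0292 11.6724] k=[84 94 84 75 37 16 18 14]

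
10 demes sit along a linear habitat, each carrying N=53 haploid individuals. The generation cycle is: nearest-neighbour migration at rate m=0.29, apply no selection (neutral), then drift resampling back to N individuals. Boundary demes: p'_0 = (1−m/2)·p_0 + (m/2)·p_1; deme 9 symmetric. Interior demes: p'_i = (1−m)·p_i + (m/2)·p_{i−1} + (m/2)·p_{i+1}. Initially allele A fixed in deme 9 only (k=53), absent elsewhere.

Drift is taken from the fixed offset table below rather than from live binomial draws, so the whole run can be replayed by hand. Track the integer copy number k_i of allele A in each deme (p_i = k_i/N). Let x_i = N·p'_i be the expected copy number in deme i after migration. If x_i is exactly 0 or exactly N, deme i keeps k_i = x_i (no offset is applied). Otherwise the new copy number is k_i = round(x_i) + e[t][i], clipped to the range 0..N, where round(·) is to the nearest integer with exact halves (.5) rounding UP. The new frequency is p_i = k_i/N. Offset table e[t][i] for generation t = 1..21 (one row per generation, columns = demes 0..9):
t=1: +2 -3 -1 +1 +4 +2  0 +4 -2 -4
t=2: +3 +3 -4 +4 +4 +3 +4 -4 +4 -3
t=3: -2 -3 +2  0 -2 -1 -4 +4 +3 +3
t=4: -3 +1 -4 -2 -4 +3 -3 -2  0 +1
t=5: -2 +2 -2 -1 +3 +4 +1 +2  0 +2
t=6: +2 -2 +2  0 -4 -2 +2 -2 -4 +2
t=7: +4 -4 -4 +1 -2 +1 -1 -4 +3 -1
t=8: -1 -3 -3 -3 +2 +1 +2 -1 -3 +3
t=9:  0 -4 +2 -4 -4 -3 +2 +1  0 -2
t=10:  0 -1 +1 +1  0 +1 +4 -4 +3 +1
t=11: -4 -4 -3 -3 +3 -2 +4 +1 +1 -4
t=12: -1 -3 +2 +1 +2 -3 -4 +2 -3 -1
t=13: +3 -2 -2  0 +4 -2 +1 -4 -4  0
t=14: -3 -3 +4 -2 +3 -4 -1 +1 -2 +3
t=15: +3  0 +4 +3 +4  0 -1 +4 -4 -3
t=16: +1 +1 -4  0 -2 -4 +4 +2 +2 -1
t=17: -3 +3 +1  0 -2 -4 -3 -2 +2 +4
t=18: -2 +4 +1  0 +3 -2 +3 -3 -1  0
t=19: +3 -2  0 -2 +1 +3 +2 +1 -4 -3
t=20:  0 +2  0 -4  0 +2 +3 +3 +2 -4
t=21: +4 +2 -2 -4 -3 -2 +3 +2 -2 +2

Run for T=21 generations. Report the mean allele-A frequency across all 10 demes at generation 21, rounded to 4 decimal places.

t=0: k=[0 0 0 0 0 0 0 0 0 53]
t=1: x=[0.0000 0.0000 0.0000 0.0000 0.0000 0.0000 0.0000 0.0000 7.6850 45.3150] k=[0 0 0 0 0 0 0 0 6 41]
t=2: x=[0.0000 0.0000 0.0000 0.0000 0.0000 0.0000 0.0000 0.8700 10.2050 35.9250] k=[0 0 0 0 0 0 0 0 14 33]
t=3: x=[0.0000 0.0000 0.0000 0.0000 0.0000 0.0000 0.0000 2.0300 14.7250 30.2450] k=[0 0 0 0 0 0 0 6 18 33]
t=4: x=[0.0000 0.0000 0.0000 0.0000 0.0000 0.0000 0.8700 6.8700 18.4350 30.8250] k=[0 0 0 0 0 0 0 5 18 32]
t=5: x=[0.0000 0.0000 0.0000 0.0000 0.0000 0.0000 0.7250 6.1600 18.1450 29.9700] k=[0 0 0 0 0 0 2 8 18 32]
t=6: x=[0.0000 0.0000 0.0000 0.0000 0.0000 0.2900 2.5800 8.5800 18.5800 29.9700] k=[0 0 0 0 0 0 5 7 15 32]
t=7: x=[0.0000 0.0000 0.0000 0.0000 0.0000 0.7250 4.5650 7.8700 16.3050 29.5350] k=[0 0 0 0 0 2 4 4 19 29]
t=8: x=[0.0000 0.0000 0.0000 0.0000 0.2900 2.0000 3.7100 6.1750 18.2750 27.5500] k=[0 0 0 0 2 3 6 5 15 31]
t=9: x=[0.0000 0.0000 0.0000 0.2900 1.8550 3.2900 5.4200 6.5950 15.8700 28.6800] k=[0 0 0 0 0 0 7 8 16 27]
t=10: x=[0.0000 0.0000 0.0000 0.0000 0.0000 1.0150 6.1300 9.0150 16.4350 25.4050] k=[0 0 0 0 0 2 10 5 19 26]
t=11: x=[0.0000 0.0000 0.0000 0.0000 0.2900 2.8700 8.1150 7.7550 17.9850 24.9850] k=[0 0 0 0 3 1 12 9 19 21]
t=12: x=[0.0000 0.0000 0.0000 0.4350 2.2750 2.8850 9.9700 10.8850 17.8400 20.7100] k=[0 0 0 1 4 0 6 13 15 20]
t=13: x=[0.0000 0.0000 0.1450 1.2900 2.9850 1.4500 6.1450 12.2750 15.4350 19.2750] k=[0 0 0 1 7 0 7 8 11 19]
t=14: x=[0.0000 0.0000 0.1450 1.7250 5.1150 2.0300 6.1300 8.2900 11.7250 17.8400] k=[0 0 4 0 8 0 5 9 10 21]
t=15: x=[0.0000 0.5800 2.8400 1.7400 5.6800 1.8850 4.8550 8.5650 11.4500 19.4050] k=[0 1 7 5 10 2 4 13 7 16]
t=16: x=[0.1450 1.7250 5.8400 6.0150 8.1150 3.4500 5.0150 10.8250 9.1750 14.6950] k=[1 3 2 6 6 0 9 13 11 14]
t=17: x=[1.2900 2.5650 2.7250 5.4200 5.1300 2.1750 8.2750 12.1300 11.7250 13.5650] k=[0 6 4 5 3 0 5 10 14 18]
t=18: x=[0.8700 4.8400 4.4350 4.5650 2.8550 1.1600 5.0000 9.8550 14.0000 17.4200] k=[0 9 5 5 6 0 8 7 13 17]
t=19: x=[1.3050 7.1150 5.5800 5.1450 4.9850 2.0300 6.6950 8.0150 12.7100 16.4200] k=[4 5 6 3 6 5 9 9 9 13]
t=20: x=[4.1450 5.0000 5.4200 3.8700 5.4200 5.7250 8.4200 9.0000 9.5800 12.4200] k=[4 7 5 0 5 8 11 12 12 8]
t=21: x=[4.4350 6.2750 4.5650 1.4500 4.7100 8.0000 10.7100 11.8550 11.4200 8.5800] k=[8 8 3 0 2 6 14 14 9 11]

0.1415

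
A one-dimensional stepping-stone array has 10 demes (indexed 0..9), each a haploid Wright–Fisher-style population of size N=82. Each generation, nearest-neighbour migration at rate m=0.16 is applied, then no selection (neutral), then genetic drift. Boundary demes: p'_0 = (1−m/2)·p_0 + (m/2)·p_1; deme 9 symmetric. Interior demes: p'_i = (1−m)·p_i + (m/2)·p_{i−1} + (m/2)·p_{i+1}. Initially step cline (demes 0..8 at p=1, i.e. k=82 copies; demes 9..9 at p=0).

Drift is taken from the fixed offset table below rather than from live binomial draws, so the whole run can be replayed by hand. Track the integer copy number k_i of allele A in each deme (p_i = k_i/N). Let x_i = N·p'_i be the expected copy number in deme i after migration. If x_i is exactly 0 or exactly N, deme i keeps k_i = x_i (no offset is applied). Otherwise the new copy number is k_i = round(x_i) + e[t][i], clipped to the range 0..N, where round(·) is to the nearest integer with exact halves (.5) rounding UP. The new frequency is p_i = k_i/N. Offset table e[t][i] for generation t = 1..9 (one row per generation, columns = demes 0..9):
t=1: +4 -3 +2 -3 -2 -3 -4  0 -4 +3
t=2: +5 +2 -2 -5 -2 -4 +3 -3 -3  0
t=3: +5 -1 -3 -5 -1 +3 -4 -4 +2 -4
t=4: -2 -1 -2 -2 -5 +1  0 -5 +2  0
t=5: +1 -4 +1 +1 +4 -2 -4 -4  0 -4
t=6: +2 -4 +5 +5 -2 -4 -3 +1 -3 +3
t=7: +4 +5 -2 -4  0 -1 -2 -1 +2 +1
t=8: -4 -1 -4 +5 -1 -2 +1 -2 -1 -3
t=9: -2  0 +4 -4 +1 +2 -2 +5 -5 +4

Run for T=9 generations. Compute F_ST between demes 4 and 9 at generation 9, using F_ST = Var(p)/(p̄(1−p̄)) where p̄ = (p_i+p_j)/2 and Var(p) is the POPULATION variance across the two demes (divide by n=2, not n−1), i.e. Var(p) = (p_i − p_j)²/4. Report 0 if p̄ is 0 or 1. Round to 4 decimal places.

0.3755

t=0: k=[82 82 82 82 82 82 82 82 82 0]
t=1: x=[82.0000 82.0000 82.0000 82.0000 82.0000 82.0000 82.0000 82.0000 75.4400 6.5600] k=[82 82 82 82 82 82 82 82 71 10]
t=2: x=[82.0000 82.0000 82.0000 82.0000 82.0000 82.0000 82.0000 81.1200 67.0000 14.8800] k=[82 82 82 82 82 82 82 78 64 15]
t=3: x=[82.0000 82.0000 82.0000 82.0000 82.0000 82.0000 81.6800 77.2000 61.2000 18.9200] k=[82 82 82 82 82 82 78 73 63 15]
t=4: x=[82.0000 82.0000 82.0000 82.0000 82.0000 81.6800 77.9200 72.6000 59.9600 18.8400] k=[82 82 82 82 82 82 78 68 62 19]
t=5: x=[82.0000 82.0000 82.0000 82.0000 82.0000 81.6800 77.5200 68.3200 59.0400 22.4400] k=[82 82 82 82 82 80 74 64 59 18]
t=6: x=[82.0000 82.0000 82.0000 82.0000 81.8400 79.6800 73.6800 64.4000 56.1200 21.2800] k=[82 82 82 82 80 76 71 65 53 24]
t=7: x=[82.0000 82.0000 82.0000 81.8400 79.8400 75.9200 70.9200 64.5200 51.6400 26.3200] k=[82 82 82 78 80 75 69 64 54 27]
t=8: x=[82.0000 82.0000 81.6800 78.4800 79.4400 74.9200 69.0800 63.6000 52.6400 29.1600] k=[82 82 78 82 78 73 70 62 52 26]
t=9: x=[82.0000 81.6800 78.6400 81.3600 77.9200 73.1600 69.6000 61.8400 50.7200 28.0800] k=[82 82 82 77 79 75 68 67 46 32]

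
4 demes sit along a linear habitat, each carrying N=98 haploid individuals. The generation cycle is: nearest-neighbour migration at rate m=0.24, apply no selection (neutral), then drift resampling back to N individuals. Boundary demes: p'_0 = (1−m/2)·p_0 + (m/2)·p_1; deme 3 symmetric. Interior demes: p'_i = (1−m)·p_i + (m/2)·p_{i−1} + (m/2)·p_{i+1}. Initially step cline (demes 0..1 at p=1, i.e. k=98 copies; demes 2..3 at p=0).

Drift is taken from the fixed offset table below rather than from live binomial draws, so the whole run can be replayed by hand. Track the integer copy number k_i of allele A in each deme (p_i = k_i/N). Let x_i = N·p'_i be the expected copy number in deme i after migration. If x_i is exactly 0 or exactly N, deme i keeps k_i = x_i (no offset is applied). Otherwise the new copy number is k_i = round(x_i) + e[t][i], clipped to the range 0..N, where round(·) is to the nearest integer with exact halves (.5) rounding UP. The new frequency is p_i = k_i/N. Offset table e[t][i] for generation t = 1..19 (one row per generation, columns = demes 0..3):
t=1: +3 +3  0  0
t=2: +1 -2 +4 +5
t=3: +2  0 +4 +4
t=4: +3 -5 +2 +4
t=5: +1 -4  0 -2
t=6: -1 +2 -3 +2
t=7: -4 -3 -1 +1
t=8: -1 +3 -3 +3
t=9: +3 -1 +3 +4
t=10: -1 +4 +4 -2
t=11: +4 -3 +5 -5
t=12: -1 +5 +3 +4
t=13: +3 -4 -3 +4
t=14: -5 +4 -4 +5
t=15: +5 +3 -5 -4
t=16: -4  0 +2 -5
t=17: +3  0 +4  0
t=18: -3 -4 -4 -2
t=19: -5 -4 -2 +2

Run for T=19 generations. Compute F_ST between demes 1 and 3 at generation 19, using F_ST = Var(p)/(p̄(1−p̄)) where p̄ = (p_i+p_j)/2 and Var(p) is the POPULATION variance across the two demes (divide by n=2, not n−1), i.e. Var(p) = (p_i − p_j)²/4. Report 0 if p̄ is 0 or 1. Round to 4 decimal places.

0.0204

t=0: k=[98 98 0 0]
t=1: x=[98.0000 86.2400 11.7600 0.0000] k=[98 89 12 0]
t=2: x=[96.9200 80.8400 19.8000 1.4400] k=[98 79 24 6]
t=3: x=[95.7200 74.6800 28.4400 8.1600] k=[98 75 32 12]
t=4: x=[95.2400 72.6000 34.7600 14.4000] k=[98 68 37 18]
t=5: x=[94.4000 67.8800 38.4400 20.2800] k=[95 64 38 18]
t=6: x=[91.2800 64.6000 38.7200 20.4000] k=[90 67 36 22]
t=7: x=[87.2400 66.0400 38.0400 23.6800] k=[83 63 37 25]
t=8: x=[80.6000 62.2800 38.6800 26.4400] k=[80 65 36 29]
t=9: x=[78.2000 63.3200 38.6400 29.8400] k=[81 62 42 34]
t=10: x=[78.7200 61.8800 43.4400 34.9600] k=[78 66 47 33]
t=11: x=[76.5600 65.1600 47.6000 34.6800] k=[81 62 53 30]
t=12: x=[78.7200 63.2000 51.3200 32.7600] k=[78 68 54 37]
t=13: x=[76.8000 67.5200 53.6400 39.0400] k=[80 64 51 43]
t=14: x=[78.0800 64.3600 51.6000 43.9600] k=[73 68 48 49]
t=15: x=[72.4000 66.2000 50.5200 48.8800] k=[77 69 46 45]
t=16: x=[76.0400 67.2000 48.6400 45.1200] k=[72 67 51 40]
t=17: x=[71.4000 65.6800 51.6000 41.3200] k=[74 66 56 41]
t=18: x=[73.0400 65.7600 55.4000 42.8000] k=[70 62 51 41]
t=19: x=[69.0400 61.6400 51.1200 42.2000] k=[64 58 49 44]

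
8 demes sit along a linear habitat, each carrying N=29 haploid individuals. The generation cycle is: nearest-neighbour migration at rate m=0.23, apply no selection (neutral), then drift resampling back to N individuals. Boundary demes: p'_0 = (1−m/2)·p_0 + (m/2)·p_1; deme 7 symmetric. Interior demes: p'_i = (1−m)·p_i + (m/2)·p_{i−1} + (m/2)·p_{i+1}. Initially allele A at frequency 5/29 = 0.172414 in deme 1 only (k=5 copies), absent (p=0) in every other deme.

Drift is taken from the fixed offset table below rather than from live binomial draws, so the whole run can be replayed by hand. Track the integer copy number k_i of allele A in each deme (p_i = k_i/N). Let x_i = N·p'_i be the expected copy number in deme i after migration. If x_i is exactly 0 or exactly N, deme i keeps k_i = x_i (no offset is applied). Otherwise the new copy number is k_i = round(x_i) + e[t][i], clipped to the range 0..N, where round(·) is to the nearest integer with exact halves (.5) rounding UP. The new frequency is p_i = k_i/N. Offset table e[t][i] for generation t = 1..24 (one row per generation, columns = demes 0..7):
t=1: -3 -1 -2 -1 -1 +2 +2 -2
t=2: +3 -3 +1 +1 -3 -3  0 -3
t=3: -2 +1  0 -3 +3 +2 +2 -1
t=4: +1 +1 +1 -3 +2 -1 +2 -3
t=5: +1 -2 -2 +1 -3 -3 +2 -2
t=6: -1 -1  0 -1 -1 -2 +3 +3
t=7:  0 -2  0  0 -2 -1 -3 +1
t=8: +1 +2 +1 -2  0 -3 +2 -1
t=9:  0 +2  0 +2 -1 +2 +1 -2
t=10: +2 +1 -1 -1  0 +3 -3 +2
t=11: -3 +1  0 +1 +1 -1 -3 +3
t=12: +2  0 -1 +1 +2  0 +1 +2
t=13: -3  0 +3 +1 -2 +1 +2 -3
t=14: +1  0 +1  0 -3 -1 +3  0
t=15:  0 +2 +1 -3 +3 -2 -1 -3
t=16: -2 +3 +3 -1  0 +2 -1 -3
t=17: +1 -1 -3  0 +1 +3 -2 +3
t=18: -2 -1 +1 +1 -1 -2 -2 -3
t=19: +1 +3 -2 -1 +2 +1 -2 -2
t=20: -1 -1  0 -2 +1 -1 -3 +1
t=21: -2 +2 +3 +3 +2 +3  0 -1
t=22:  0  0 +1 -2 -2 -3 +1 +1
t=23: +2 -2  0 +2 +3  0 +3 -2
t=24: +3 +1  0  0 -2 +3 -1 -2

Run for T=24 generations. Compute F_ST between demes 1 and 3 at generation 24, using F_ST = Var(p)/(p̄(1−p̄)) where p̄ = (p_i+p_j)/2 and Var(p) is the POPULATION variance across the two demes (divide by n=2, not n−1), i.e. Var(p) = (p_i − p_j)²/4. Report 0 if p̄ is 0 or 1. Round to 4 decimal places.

t=0: k=[0 5 0 0 0 0 0 0]
t=1: x=[0.5750 3.8500 0.5750 0.0000 0.0000 0.0000 0.0000 0.0000] k=[0 3 0 0 0 0 0 0]
t=2: x=[0.3450 2.3100 0.3450 0.0000 0.0000 0.0000 0.0000 0.0000] k=[3 0 1 0 0 0 0 0]
t=3: x=[2.6550 0.4600 0.7700 0.1150 0.0000 0.0000 0.0000 0.0000] k=[1 1 1 0 0 0 0 0]
t=4: x=[1.0000 1.0000 0.8850 0.1150 0.0000 0.0000 0.0000 0.0000] k=[2 2 2 0 0 0 0 0]
t=5: x=[2.0000 2.0000 1.7700 0.2300 0.0000 0.0000 0.0000 0.0000] k=[3 0 0 1 0 0 0 0]
t=6: x=[2.6550 0.3450 0.1150 0.7700 0.1150 0.0000 0.0000 0.0000] k=[2 0 0 0 0 0 0 0]
t=7: x=[1.7700 0.2300 0.0000 0.0000 0.0000 0.0000 0.0000 0.0000] k=[2 0 0 0 0 0 0 0]
t=8: x=[1.7700 0.2300 0.0000 0.0000 0.0000 0.0000 0.0000 0.0000] k=[3 2 0 0 0 0 0 0]
t=9: x=[2.8850 1.8850 0.2300 0.0000 0.0000 0.0000 0.0000 0.0000] k=[3 4 0 0 0 0 0 0]
t=10: x=[3.1150 3.4250 0.4600 0.0000 0.0000 0.0000 0.0000 0.0000] k=[5 4 0 0 0 0 0 0]
t=11: x=[4.8850 3.6550 0.4600 0.0000 0.0000 0.0000 0.0000 0.0000] k=[2 5 0 0 0 0 0 0]
t=12: x=[2.3450 4.0800 0.5750 0.0000 0.0000 0.0000 0.0000 0.0000] k=[4 4 0 0 0 0 0 0]
t=13: x=[4.0000 3.5400 0.4600 0.0000 0.0000 0.0000 0.0000 0.0000] k=[1 4 3 0 0 0 0 0]
t=14: x=[1.3450 3.5400 2.7700 0.3450 0.0000 0.0000 0.0000 0.0000] k=[2 4 4 0 0 0 0 0]
t=15: x=[2.2300 3.7700 3.5400 0.4600 0.0000 0.0000 0.0000 0.0000] k=[2 6 5 0 0 0 0 0]
t=16: x=[2.4600 5.4250 4.5400 0.5750 0.0000 0.0000 0.0000 0.0000] k=[0 8 8 0 0 0 0 0]
t=17: x=[0.9200 7.0800 7.0800 0.9200 0.0000 0.0000 0.0000 0.0000] k=[2 6 4 1 0 0 0 0]
t=18: x=[2.4600 5.3100 3.8850 1.2300 0.1150 0.0000 0.0000 0.0000] k=[0 4 5 2 0 0 0 0]
t=19: x=[0.4600 3.6550 4.5400 2.1150 0.2300 0.0000 0.0000 0.0000] k=[1 7 3 1 2 0 0 0]
t=20: x=[1.6900 5.8500 3.2300 1.3450 1.6550 0.2300 0.0000 0.0000] k=[1 5 3 0 3 0 0 0]
t=21: x=[1.4600 4.3100 2.8850 0.6900 2.3100 0.3450 0.0000 0.0000] k=[0 6 6 4 4 3 0 0]
t=22: x=[0.6900 5.3100 5.7700 4.2300 3.8850 2.7700 0.3450 0.0000] k=[1 5 7 2 2 0 1 0]
t=23: x=[1.4600 4.7700 6.1950 2.5750 1.7700 0.3450 0.7700 0.1150] k=[3 3 6 5 5 0 4 0]
t=24: x=[3.0000 3.3450 5.5400 5.1150 4.4250 1.0350 3.0800 0.4600] k=[6 4 6 5 2 4 2 0]

0.0023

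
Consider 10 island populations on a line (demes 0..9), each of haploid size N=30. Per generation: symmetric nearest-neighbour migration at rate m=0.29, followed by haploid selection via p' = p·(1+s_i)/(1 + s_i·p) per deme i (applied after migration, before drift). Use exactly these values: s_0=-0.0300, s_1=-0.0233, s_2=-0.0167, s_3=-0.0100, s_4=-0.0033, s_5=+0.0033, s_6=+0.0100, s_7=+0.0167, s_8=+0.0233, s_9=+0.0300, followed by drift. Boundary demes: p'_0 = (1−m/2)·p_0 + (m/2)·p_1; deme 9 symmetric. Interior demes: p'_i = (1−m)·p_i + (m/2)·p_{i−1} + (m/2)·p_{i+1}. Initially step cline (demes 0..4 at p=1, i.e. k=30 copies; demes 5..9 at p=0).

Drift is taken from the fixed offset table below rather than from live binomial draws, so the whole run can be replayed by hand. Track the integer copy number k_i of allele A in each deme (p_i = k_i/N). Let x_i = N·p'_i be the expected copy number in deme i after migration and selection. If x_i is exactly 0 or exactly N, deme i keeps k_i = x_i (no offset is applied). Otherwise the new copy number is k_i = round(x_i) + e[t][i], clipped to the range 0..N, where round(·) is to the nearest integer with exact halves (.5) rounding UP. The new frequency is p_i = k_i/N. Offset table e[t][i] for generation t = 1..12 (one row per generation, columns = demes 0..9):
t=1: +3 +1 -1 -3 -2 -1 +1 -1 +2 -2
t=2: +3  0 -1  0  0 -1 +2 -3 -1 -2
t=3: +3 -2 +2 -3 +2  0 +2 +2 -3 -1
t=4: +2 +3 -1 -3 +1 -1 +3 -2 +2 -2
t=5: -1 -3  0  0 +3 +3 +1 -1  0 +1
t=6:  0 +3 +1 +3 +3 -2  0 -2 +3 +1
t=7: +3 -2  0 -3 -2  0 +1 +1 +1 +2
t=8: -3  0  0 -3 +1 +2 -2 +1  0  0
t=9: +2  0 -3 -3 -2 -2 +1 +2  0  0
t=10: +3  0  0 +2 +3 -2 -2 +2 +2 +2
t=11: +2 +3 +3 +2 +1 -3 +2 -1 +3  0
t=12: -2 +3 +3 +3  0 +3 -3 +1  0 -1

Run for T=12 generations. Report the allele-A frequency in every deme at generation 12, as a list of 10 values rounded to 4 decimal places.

[1.0000, 1.0000, 0.9667, 0.8667, 0.6333, 0.4667, 0.2333, 0.3333, 0.3000, 0.2000]

t=0: k=[30 30 30 30 30 0 0 0 0 0]
t=1: x=[30.0000 30.0000 30.0000 30.0000 25.6377 4.3623 0.0000 0.0000 0.0000 0.0000] k=[30 30 30 30 24 3 0 0 0 0]
t=2: x=[30.0000 30.0000 30.0000 29.1215 21.8053 5.6250 0.4393 0.0000 0.0000 0.0000] k=[30 30 30 29 22 5 2 0 0 0]
t=3: x=[30.0000 30.0000 29.8525 28.1123 20.5286 7.0477 2.1649 0.2948 0.0000 0.0000] k=[30 30 30 25 23 7 4 2 0 0]
t=4: x=[30.0000 30.0000 29.2630 25.3960 20.9491 8.9056 4.1807 2.0311 0.2967 0.0000] k=[30 30 28 22 22 8 7 0 2 0]
t=5: x=[30.0000 29.7032 27.3800 22.8152 19.9479 9.9068 6.1787 1.3258 1.4515 0.2986] k=[30 27 27 23 23 13 7 0 1 1]
t=6: x=[29.5517 27.3792 26.3666 23.5291 21.5299 13.6045 6.9078 1.1786 0.8743 1.0290] k=[30 30 27 27 25 12 7 0 4 2]
t=7: x=[30.0000 29.5548 27.3952 26.6804 23.3880 13.1843 6.7620 1.6202 3.1952 2.3533] k=[30 28 27 24 21 13 8 3 4 4]
t=8: x=[29.7011 28.1035 26.6603 23.9516 20.2533 13.4594 8.0585 3.9262 3.9330 4.1036] k=[27 28 27 21 21 15 6 5 4 4]
t=9: x=[27.0653 27.6596 26.2197 21.8103 20.1081 14.5897 7.2144 5.0694 4.2280 4.1036] k=[29 28 23 19 18 13 8 7 4 4]
t=10: x=[28.8210 27.3639 23.0555 19.3661 17.3958 13.0243 8.6411 6.7967 4.5228 4.1036] k=[30 27 23 21 20 11 7 9 7 6]
t=11: x=[29.5517 26.7880 23.2019 21.0821 18.8168 11.7485 7.9279 8.5207 7.2711 6.2907] k=[30 30 26 23 20 9 10 8 10 6]
t=12: x=[30.0000 29.4064 26.0881 22.9459 18.8168 10.7627 9.6299 8.6818 9.2769 6.7331] k=[30 30 29 26 19 14 7 10 9 6]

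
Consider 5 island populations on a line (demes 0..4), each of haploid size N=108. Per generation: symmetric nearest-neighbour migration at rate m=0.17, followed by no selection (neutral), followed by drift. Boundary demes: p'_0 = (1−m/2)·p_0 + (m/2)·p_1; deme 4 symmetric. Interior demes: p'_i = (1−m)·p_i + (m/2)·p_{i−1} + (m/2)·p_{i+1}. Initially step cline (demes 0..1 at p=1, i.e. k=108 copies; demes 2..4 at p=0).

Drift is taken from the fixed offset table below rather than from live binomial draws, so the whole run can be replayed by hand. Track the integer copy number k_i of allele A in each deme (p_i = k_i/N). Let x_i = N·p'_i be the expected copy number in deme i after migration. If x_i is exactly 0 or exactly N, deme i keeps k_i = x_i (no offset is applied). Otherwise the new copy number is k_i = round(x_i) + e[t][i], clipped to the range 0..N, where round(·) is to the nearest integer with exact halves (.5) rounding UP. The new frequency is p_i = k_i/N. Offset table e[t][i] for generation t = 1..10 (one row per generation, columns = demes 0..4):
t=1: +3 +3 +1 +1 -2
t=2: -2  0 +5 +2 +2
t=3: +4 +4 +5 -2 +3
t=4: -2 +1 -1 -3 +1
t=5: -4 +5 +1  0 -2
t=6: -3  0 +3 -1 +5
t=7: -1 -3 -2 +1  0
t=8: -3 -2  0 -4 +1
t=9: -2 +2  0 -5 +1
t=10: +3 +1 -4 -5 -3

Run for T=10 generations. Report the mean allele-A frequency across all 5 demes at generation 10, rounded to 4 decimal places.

t=0: k=[108 108 0 0 0]
t=1: x=[108.0000 98.8200 9.1800 0.0000 0.0000] k=[108 102 10 0 0]
t=2: x=[107.4900 94.6900 16.9700 0.8500 0.0000] k=[105 95 22 3 0]
t=3: x=[104.1500 89.6450 26.5900 4.3600 0.2550] k=[108 94 32 2 3]
t=4: x=[106.8100 89.9200 34.7200 4.6350 2.9150] k=[105 91 34 2 4]
t=5: x=[103.8100 87.3450 36.1250 4.8900 3.8300] k=[100 92 37 5 2]
t=6: x=[99.3200 88.0050 38.9550 7.4650 2.2550] k=[96 88 42 6 7]
t=7: x=[95.3200 84.7700 42.8500 9.1450 6.9150] k=[94 82 41 10 7]
t=8: x=[92.9800 79.5350 41.8500 12.3800 7.2550] k=[90 78 42 8 8]
t=9: x=[88.9800 75.9600 42.1700 10.8900 8.0000] k=[87 78 42 6 9]
t=10: x=[86.2350 75.7050 42.0000 9.3150 8.7450] k=[89 77 38 4 6]

0.3963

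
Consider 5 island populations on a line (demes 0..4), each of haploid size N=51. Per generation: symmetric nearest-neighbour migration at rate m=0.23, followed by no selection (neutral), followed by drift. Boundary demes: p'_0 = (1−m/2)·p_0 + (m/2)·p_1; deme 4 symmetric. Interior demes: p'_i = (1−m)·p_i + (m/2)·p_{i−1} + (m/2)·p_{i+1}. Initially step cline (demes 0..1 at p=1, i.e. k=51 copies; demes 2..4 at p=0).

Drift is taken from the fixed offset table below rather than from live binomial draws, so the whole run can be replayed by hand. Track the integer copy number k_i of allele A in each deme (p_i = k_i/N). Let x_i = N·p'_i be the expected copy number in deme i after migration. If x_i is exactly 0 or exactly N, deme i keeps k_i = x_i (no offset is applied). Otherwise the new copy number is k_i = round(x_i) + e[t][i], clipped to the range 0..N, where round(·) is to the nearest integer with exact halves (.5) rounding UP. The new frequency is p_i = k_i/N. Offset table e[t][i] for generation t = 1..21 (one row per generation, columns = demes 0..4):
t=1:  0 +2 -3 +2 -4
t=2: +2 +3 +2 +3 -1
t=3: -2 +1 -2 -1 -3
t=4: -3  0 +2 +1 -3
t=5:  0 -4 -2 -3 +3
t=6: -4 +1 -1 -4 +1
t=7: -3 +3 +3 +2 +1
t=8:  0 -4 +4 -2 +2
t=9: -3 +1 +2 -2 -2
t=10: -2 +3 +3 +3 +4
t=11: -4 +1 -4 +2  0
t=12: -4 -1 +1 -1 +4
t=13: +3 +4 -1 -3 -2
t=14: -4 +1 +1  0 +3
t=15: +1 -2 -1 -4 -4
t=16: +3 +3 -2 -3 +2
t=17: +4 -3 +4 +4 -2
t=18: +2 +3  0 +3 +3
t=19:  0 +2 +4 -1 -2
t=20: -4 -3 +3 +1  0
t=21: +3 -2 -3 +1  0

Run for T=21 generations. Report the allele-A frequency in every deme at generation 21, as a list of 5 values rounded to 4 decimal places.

[0.6078, 0.4902, 0.4706, 0.3725, 0.2549]

t=0: k=[51 51 0 0 0]
t=1: x=[51.0000 45.1350 5.8650 0.0000 0.0000] k=[51 47 3 0 0]
t=2: x=[50.5400 42.4000 7.7150 0.3450 0.0000] k=[51 45 10 3 0]
t=3: x=[50.3100 41.6650 13.2200 3.4600 0.3450] k=[48 43 11 2 0]
t=4: x=[47.4250 39.8950 13.6450 2.8050 0.2300] k=[44 40 16 4 0]
t=5: x=[43.5400 37.7000 17.3800 4.9200 0.4600] k=[44 34 15 2 3]
t=6: x=[42.8500 32.9650 15.6900 3.6100 2.8850] k=[39 34 15 0 4]
t=7: x=[38.4250 32.3900 15.4600 2.1850 3.5400] k=[35 35 18 4 5]
t=8: x=[35.0000 33.0450 18.3450 5.7250 4.8850] k=[35 29 22 4 7]
t=9: x=[34.3100 28.8850 20.7350 6.4150 6.6550] k=[31 30 23 4 5]
t=10: x=[30.8850 29.3100 21.6200 6.3000 4.8850] k=[29 32 25 9 9]
t=11: x=[29.3450 30.8500 23.9650 10.8400 9.0000] k=[25 32 20 13 9]
t=12: x=[25.8050 29.8150 20.5750 13.3450 9.4600] k=[22 29 22 12 13]
t=13: x=[22.8050 27.3900 21.6550 13.2650 12.8850] k=[26 31 21 10 11]
t=14: x=[26.5750 29.2750 20.8850 11.3800 10.8850] k=[23 30 22 11 14]
t=15: x=[23.8050 28.2750 21.6550 12.6100 13.6550] k=[25 26 21 9 10]
t=16: x=[25.1150 25.3100 20.1950 10.4950 9.8850] k=[28 28 18 7 12]
t=17: x=[28.0000 26.8500 17.8850 8.8400 11.4250] k=[32 24 22 13 9]
t=18: x=[31.0800 24.6900 21.1950 13.5750 9.4600] k=[33 28 21 17 12]
t=19: x=[32.4250 27.7700 21.3450 16.8850 12.5750] k=[32 30 25 16 11]
t=20: x=[31.7700 29.6550 24.5400 16.4600 11.5750] k=[28 27 28 17 12]
t=21: x=[27.8850 27.2300 26.6200 17.6900 12.5750] k=[31 25 24 19 13]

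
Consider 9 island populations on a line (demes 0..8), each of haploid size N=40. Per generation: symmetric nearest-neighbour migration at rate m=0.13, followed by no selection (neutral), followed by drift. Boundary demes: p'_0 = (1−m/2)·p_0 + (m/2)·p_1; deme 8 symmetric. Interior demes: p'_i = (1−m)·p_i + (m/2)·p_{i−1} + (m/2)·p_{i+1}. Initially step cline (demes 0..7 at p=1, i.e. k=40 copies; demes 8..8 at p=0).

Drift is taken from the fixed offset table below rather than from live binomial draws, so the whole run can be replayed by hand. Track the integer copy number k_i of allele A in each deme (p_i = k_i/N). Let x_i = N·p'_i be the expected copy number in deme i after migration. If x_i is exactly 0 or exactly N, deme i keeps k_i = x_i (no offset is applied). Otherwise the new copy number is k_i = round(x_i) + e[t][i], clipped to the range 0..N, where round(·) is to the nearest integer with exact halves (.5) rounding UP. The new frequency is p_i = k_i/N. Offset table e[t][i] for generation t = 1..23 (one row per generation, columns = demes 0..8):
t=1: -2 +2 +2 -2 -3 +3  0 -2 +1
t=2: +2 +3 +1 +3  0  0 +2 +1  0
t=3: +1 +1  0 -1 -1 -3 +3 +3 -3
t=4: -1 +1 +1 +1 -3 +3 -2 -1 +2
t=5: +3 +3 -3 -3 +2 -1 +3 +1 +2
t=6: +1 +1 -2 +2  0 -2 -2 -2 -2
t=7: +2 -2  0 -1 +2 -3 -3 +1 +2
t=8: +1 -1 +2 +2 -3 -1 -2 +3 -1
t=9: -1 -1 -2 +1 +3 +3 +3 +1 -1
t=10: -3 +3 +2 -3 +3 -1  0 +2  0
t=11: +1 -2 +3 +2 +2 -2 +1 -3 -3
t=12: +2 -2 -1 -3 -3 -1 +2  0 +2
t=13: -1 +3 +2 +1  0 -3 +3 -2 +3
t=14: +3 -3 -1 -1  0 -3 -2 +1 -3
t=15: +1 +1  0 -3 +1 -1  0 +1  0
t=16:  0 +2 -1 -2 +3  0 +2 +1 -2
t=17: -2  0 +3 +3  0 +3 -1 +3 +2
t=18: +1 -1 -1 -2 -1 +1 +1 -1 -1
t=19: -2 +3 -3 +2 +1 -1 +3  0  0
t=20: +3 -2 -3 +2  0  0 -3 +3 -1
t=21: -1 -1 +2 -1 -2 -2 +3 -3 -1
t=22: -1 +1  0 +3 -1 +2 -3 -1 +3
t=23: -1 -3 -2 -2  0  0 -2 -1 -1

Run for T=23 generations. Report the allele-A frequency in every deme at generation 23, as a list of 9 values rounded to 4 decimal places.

[0.9250, 0.8750, 0.8500, 0.9250, 0.9000, 0.9000, 0.7750, 0.7000, 0.6250]

t=0: k=[40 40 40 40 40 40 40 40 0]
t=1: x=[40.0000 40.0000 40.0000 40.0000 40.0000 40.0000 40.0000 37.4000 2.6000] k=[40 40 40 40 40 40 40 35 4]
t=2: x=[40.0000 40.0000 40.0000 40.0000 40.0000 40.0000 39.6750 33.3100 6.0150] k=[40 40 40 40 40 40 40 34 6]
t=3: x=[40.0000 40.0000 40.0000 40.0000 40.0000 40.0000 39.6100 32.5700 7.8200] k=[40 40 40 40 40 40 40 36 5]
t=4: x=[40.0000 40.0000 40.0000 40.0000 40.0000 40.0000 39.7400 34.2450 7.0150] k=[40 40 40 40 40 40 38 33 9]
t=5: x=[40.0000 40.0000 40.0000 40.0000 40.0000 39.8700 37.8050 31.7650 10.5600] k=[40 40 40 40 40 39 40 33 13]
t=6: x=[40.0000 40.0000 40.0000 40.0000 39.9350 39.1300 39.4800 32.1550 14.3000] k=[40 40 40 40 40 37 37 30 12]
t=7: x=[40.0000 40.0000 40.0000 40.0000 39.8050 37.1950 36.5450 29.2850 13.1700] k=[40 40 40 40 40 34 34 30 15]
t=8: x=[40.0000 40.0000 40.0000 40.0000 39.6100 34.3900 33.7400 29.2850 15.9750] k=[40 40 40 40 37 33 32 32 15]
t=9: x=[40.0000 40.0000 40.0000 39.8050 36.9350 33.1950 32.0650 30.8950 16.1050] k=[40 40 40 40 40 36 35 32 15]
t=10: x=[40.0000 40.0000 40.0000 40.0000 39.7400 36.1950 34.8700 31.0900 16.1050] k=[40 40 40 40 40 35 35 33 16]
t=11: x=[40.0000 40.0000 40.0000 40.0000 39.6750 35.3250 34.8700 32.0250 17.1050] k=[40 40 40 40 40 33 36 29 14]
t=12: x=[40.0000 40.0000 40.0000 40.0000 39.5450 33.6500 35.3500 28.4800 14.9750] k=[40 40 40 40 37 33 37 28 17]
t=13: x=[40.0000 40.0000 40.0000 39.8050 36.9350 33.5200 36.1550 27.8700 17.7150] k=[40 40 40 40 37 31 39 26 21]
t=14: x=[40.0000 40.0000 40.0000 39.8050 36.8050 31.9100 37.6350 26.5200 21.3250] k=[40 40 40 39 37 29 36 28 18]
t=15: x=[40.0000 40.0000 39.9350 38.9350 36.6100 29.9750 35.0250 27.8700 18.6500] k=[40 40 40 36 38 29 35 29 19]
t=16: x=[40.0000 40.0000 39.7400 36.3900 37.2850 29.9750 34.2200 28.7400 19.6500] k=[40 40 39 34 40 30 36 30 18]
t=17: x=[40.0000 39.9350 38.7400 34.7150 38.9600 31.0400 35.2200 29.6100 18.7800] k=[40 40 40 38 39 34 34 33 21]
t=18: x=[40.0000 40.0000 39.8700 38.1950 38.6100 34.3250 33.9350 32.2850 21.7800] k=[40 40 39 36 38 35 35 31 21]
t=19: x=[40.0000 39.9350 38.8700 36.3250 37.6750 35.1950 34.7400 30.6100 21.6500] k=[40 40 36 38 39 34 38 31 22]
t=20: x=[40.0000 39.7400 36.3900 37.9350 38.6100 34.5850 37.2850 30.8700 22.5850] k=[40 38 33 40 39 35 34 34 22]
t=21: x=[39.8700 37.8050 33.7800 39.4800 38.8050 35.1950 34.0650 33.2200 22.7800] k=[39 37 36 38 37 33 37 30 22]
t=22: x=[38.8700 37.0650 36.1950 37.8050 36.8050 33.5200 36.2850 29.9350 22.5200] k=[38 38 36 40 36 36 33 29 26]
t=23: x=[38.0000 37.8700 36.3900 39.4800 36.2600 35.8050 32.9350 29.0650 26.1950] k=[37 35 34 37 36 36 31 28 25]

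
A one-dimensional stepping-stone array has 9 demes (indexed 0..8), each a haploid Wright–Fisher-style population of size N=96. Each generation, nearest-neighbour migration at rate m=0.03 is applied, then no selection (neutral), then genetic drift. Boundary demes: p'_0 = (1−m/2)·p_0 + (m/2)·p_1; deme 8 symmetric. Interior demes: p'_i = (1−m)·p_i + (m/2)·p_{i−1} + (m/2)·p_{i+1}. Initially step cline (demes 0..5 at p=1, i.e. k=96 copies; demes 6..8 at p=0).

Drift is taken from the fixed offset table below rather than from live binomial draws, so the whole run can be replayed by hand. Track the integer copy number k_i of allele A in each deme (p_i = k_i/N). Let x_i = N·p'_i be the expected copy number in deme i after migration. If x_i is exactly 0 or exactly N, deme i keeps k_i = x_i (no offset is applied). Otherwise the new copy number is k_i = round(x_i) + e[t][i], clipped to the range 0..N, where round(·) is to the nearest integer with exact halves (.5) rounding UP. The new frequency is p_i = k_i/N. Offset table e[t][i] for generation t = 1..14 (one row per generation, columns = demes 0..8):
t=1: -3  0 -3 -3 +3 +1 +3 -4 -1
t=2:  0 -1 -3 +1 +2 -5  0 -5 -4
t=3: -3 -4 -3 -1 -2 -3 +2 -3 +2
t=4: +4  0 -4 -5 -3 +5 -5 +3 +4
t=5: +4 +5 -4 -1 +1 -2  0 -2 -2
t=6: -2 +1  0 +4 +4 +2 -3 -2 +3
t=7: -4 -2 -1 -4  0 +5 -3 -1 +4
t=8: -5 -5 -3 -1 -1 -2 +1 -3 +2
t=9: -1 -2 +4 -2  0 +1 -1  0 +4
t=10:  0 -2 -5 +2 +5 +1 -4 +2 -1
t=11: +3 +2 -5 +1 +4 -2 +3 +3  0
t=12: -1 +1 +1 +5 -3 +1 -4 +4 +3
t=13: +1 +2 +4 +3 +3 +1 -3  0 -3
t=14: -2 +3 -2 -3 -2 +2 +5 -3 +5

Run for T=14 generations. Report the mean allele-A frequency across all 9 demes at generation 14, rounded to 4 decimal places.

t=0: k=[96 96 96 96 96 96 0 0 0]
t=1: x=[96.0000 96.0000 96.0000 96.0000 96.0000 94.5600 1.4400 0.0000 0.0000] k=[96 96 96 96 96 96 4 0 0]
t=2: x=[96.0000 96.0000 96.0000 96.0000 96.0000 94.6200 5.3200 0.0600 0.0000] k=[96 96 96 96 96 90 5 0 0]
t=3: x=[96.0000 96.0000 96.0000 96.0000 95.9100 88.8150 6.2000 0.0750 0.0000] k=[96 96 96 96 94 86 8 0 0]
t=4: x=[96.0000 96.0000 96.0000 95.9700 93.9100 84.9500 9.0500 0.1200 0.0000] k=[96 96 96 91 91 90 4 3 0]
t=5: x=[96.0000 96.0000 95.9250 91.0750 90.9850 88.7250 5.2750 2.9700 0.0450] k=[96 96 92 90 92 87 5 1 0]
t=6: x=[96.0000 95.9400 92.0300 90.0600 91.8950 85.8450 6.1700 1.0450 0.0150] k=[96 96 92 94 96 88 3 0 3]
t=7: x=[96.0000 95.9400 92.0900 94.0000 95.8500 86.8450 4.2300 0.0900 2.9550] k=[96 94 91 90 96 92 1 0 7]
t=8: x=[95.9700 93.9850 91.0300 90.1050 95.8500 90.6950 2.3500 0.1200 6.8950] k=[91 89 88 89 95 89 3 0 9]
t=9: x=[90.9700 89.0150 88.0300 89.0750 94.8200 87.8000 4.2450 0.1800 8.8650] k=[90 87 92 87 95 89 3 0 13]
t=10: x=[89.9550 87.1200 91.8500 87.1950 94.7900 87.8000 4.2450 0.2400 12.8050] k=[90 85 87 89 96 89 0 2 12]
t=11: x=[89.9250 85.1050 87.0000 89.0750 95.7900 87.7700 1.3650 2.1200 11.8500] k=[93 87 82 90 96 86 4 5 12]
t=12: x=[92.9100 87.0150 82.1950 89.9700 95.7600 84.9200 5.2450 5.0900 11.8950] k=[92 88 83 95 93 86 1 9 15]
t=13: x=[91.9400 87.9850 83.2550 94.7900 92.9250 84.8300 2.3950 8.9700 14.9100] k=[93 90 87 96 96 86 0 9 12]
t=14: x=[92.9550 90.0000 87.1800 95.8650 95.8500 84.8600 1.4250 8.9100 11.9550] k=[91 93 85 93 94 87 6 6 17]

0.6620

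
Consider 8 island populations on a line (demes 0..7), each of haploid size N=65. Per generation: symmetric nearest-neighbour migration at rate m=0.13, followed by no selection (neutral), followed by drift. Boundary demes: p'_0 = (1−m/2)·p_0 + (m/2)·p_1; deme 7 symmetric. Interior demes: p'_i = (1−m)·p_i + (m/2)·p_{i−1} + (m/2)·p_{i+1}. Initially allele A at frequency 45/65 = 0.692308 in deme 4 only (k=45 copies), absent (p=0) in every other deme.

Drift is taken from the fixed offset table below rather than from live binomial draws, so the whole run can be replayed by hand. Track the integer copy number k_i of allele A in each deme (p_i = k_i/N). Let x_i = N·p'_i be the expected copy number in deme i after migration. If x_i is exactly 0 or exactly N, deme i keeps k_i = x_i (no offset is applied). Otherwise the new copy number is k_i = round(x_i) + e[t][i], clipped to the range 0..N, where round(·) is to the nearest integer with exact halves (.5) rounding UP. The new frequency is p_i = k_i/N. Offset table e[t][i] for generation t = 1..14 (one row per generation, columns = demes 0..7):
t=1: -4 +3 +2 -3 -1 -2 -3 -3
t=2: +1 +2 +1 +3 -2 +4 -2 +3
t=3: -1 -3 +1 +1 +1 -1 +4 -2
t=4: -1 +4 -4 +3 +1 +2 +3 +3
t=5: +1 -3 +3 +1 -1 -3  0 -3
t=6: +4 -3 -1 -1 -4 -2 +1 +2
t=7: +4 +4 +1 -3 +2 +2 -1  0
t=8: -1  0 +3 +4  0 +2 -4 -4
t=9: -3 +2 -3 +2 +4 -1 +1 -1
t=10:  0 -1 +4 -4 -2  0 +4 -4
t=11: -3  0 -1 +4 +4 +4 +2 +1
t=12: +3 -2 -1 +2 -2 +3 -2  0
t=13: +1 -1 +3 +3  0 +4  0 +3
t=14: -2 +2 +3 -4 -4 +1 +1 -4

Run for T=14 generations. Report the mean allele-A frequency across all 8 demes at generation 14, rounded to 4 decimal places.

0.1615

t=0: k=[0 0 0 0 45 0 0 0]
t=1: x=[0.0000 0.0000 0.0000 2.9250 39.1500 2.9250 0.0000 0.0000] k=[0 0 0 0 38 1 0 0]
t=2: x=[0.0000 0.0000 0.0000 2.4700 33.1250 3.3400 0.0650 0.0000] k=[0 0 0 5 31 7 0 0]
t=3: x=[0.0000 0.0000 0.3250 6.3650 27.7500 8.1050 0.4550 0.0000] k=[0 0 1 7 29 7 4 0]
t=4: x=[0.0000 0.0650 1.3250 8.0400 26.1400 8.2350 3.9350 0.2600] k=[0 4 0 11 27 10 7 3]
t=5: x=[0.2600 3.4800 0.9750 11.3250 24.8550 10.9100 6.9350 3.2600] k=[1 0 4 12 24 8 7 0]
t=6: x=[0.9350 0.3250 4.2600 12.2600 22.1800 8.9750 6.6100 0.4550] k=[5 0 3 11 18 7 8 2]
t=7: x=[4.6750 0.5200 3.3250 10.9350 16.8300 7.7800 7.5450 2.3900] k=[9 5 4 8 19 10 7 2]
t=8: x=[8.7400 5.1950 4.3250 8.4550 17.7000 10.3900 6.8700 2.3250] k=[8 5 7 12 18 12 3 0]
t=9: x=[7.8050 5.3250 7.1950 12.0650 17.2200 11.8050 3.3900 0.1950] k=[5 7 4 14 21 11 4 0]
t=10: x=[5.1300 6.6750 4.8450 13.8050 19.8950 11.1950 4.1950 0.2600] k=[5 6 9 10 18 11 8 0]
t=11: x=[5.0650 6.1300 8.8700 10.4550 17.0250 11.2600 7.6750 0.5200] k=[2 6 8 14 21 15 10 2]
t=12: x=[2.2600 5.8700 8.2600 14.0650 20.1550 15.0650 9.8050 2.5200] k=[5 4 7 16 18 18 8 3]
t=13: x=[4.9350 4.2600 7.3900 15.5450 17.8700 17.3500 8.3250 3.3250] k=[6 3 10 19 18 21 8 6]
t=14: x=[5.8050 3.6500 10.1300 18.3500 18.2600 19.9600 8.7150 6.1300] k=[4 6 13 14 14 21 10 2]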